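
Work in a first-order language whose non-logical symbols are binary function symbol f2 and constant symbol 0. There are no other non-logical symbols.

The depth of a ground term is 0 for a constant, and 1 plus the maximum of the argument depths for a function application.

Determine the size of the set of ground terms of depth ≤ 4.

677

If N_k denotes the number of depth-≤k ground terms, the 1 constant gives N_0 = 1, and each function symbol of arity r contributes N_{k-1}^r new terms at level k: N_k = 1 + N_{k-1}^2.
N_0 = 1
N_1 = 1 + 1^2 = 2
N_2 = 1 + 2^2 = 5
N_3 = 1 + 5^2 = 26
N_4 = 1 + 26^2 = 677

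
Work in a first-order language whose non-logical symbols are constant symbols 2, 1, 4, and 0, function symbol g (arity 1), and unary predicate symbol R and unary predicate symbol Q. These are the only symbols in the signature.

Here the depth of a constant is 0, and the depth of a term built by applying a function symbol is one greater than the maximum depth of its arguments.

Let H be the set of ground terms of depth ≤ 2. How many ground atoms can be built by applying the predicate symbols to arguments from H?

First count ground terms of depth ≤ 2.
Count level by level. With function symbols g/1, the terms of depth ≤ k are the 4 constants together with each function applied to depth-≤(k−1) tuples, so N_k = 4 + N_{k-1}.
N_0 = 4
N_1 = 4 + 4 = 8
N_2 = 4 + 8 = 12
Explicitly: 2, 1, 4, 0, g(2), g(1), g(4), g(0), g(g(2)), g(g(1)), g(g(4)), g(g(0)).
So |H| = 12.
Each predicate of arity r yields |H|^r ground atoms (one per choice of an r-tuple from H):
  R: 12;  Q: 12
Total ground atoms: 12 + 12 = 24.

24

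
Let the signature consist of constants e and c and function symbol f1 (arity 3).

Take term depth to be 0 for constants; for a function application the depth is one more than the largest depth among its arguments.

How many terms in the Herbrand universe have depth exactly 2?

If N_k denotes the number of depth-≤k ground terms, the 2 constants give N_0 = 2, and each function symbol of arity r contributes N_{k-1}^r new terms at level k: N_k = 2 + N_{k-1}^3.
N_0 = 2
N_1 = 2 + 2^3 = 10
N_2 = 2 + 10^3 = 1002
Terms of depth exactly 2: N_2 − N_1 = 1002 − 10 = 992.

992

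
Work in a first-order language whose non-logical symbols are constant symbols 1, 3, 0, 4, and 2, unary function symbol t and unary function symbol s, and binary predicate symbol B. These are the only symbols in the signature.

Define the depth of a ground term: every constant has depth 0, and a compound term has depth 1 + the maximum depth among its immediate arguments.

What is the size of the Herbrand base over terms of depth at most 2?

First count ground terms of depth ≤ 2.
Count level by level. With function symbols t/1, s/1, the terms of depth ≤ k are the 5 constants together with each function applied to depth-≤(k−1) tuples, so N_k = 5 + N_{k-1} + N_{k-1}.
N_0 = 5
N_1 = 5 + 5 + 5 = 15
N_2 = 5 + 15 + 15 = 35
So |H| = 35.
Each predicate of arity r yields |H|^r ground atoms (one per choice of an r-tuple from H):
  B: 35^2 = 1225
Total ground atoms: 1225.

1225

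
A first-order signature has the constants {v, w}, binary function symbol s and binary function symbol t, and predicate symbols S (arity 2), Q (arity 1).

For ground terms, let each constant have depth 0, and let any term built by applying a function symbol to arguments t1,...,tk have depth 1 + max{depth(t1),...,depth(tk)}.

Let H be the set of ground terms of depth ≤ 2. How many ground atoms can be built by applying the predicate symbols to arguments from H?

First count ground terms of depth ≤ 2.
If N_k denotes the number of depth-≤k ground terms, the 2 constants give N_0 = 2, and each function symbol of arity r contributes N_{k-1}^r new terms at level k: N_k = 2 + N_{k-1}^2 + N_{k-1}^2.
N_0 = 2
N_1 = 2 + 2^2 + 2^2 = 10
N_2 = 2 + 10^2 + 10^2 = 202
So |H| = 202.
For each predicate symbol, the number of ground atoms is |H| raised to its arity; summing:
  S: 202^2 = 40804;  Q: 202
Total ground atoms: 40804 + 202 = 41006.

41006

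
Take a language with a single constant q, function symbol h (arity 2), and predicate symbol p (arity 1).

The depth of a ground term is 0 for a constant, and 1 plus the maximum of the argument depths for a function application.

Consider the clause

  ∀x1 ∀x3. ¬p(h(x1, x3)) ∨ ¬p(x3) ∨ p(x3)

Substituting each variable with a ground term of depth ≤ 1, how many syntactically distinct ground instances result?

4

Ground terms of depth ≤ 1:
  If N_k denotes the number of depth-≤k ground terms, the 1 constant gives N_0 = 1, and each function symbol of arity r contributes N_{k-1}^r new terms at level k: N_k = 1 + N_{k-1}^2.
  N_0 = 1
  N_1 = 1 + 1^2 = 2
So there are 2 ground terms available for substitution.
There are 2 variables to instantiate (x1, x3), each occurring in at least one literal, so different choices give different ground instances.
Number of ground instances = 2^2 = 4.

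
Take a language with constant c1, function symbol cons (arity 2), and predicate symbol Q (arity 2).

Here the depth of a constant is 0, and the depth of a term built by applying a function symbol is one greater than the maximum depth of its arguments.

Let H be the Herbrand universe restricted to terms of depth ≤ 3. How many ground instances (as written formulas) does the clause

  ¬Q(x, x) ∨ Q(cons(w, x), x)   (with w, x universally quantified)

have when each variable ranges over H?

Ground terms of depth ≤ 3:
  Let N_k count ground terms of depth at most k. Each non-constant term of depth ≤ k is some function symbol applied to depth-≤(k−1) arguments, giving N_k = 1 + N_{k-1}^2.
  N_0 = 1
  N_1 = 1 + 1^2 = 2
  N_2 = 1 + 2^2 = 5
  N_3 = 1 + 5^2 = 26
So there are 26 ground terms available for substitution.
The clause has 2 distinct variables (w, x), each appearing in the body. In the free term algebra distinct substitutions yield syntactically distinct ground instances.
Number of ground instances = 26^2 = 676.

676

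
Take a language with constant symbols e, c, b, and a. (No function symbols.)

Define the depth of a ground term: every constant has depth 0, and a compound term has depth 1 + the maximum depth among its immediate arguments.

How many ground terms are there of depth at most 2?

With no function symbols every ground term is a constant, so there are exactly 4 ground terms at every depth bound.
N_0 = 4
N_1 = 4
N_2 = 4
Explicitly: e, c, b, a.

4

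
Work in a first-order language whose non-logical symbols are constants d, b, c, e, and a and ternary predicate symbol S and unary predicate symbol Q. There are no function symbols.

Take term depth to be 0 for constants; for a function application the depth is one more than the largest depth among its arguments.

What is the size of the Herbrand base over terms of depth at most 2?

130

First count ground terms of depth ≤ 2.
With no function symbols every ground term is a constant, so there are exactly 5 ground terms at every depth bound.
N_0 = 5
N_1 = 5
N_2 = 5
Explicitly: d, b, c, e, a.
So |H| = 5.
Ground atoms are formed by filling each argument slot of a predicate with a term from H, so an r-ary predicate gives |H|^r atoms:
  S: 5^3 = 125;  Q: 5
Total ground atoms: 125 + 5 = 130.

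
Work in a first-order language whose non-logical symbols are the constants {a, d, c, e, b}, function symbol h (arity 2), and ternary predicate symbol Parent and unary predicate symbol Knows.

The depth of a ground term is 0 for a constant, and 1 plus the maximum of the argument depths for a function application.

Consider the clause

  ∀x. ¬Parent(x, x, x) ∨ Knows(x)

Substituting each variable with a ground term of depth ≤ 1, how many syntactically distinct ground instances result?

Ground terms of depth ≤ 1:
  If N_k denotes the number of depth-≤k ground terms, the 5 constants give N_0 = 5, and each function symbol of arity r contributes N_{k-1}^r new terms at level k: N_k = 5 + N_{k-1}^2.
  N_0 = 5
  N_1 = 5 + 5^2 = 30
So there are 30 ground terms available for substitution.
The variable x ranges independently over the available ground terms, and distinct assignments produce distinct instances.
Number of ground instances = 30.

30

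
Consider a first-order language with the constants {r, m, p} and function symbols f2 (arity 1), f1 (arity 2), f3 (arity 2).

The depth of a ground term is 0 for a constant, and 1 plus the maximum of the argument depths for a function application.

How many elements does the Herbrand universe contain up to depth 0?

Let N_k = |{terms of depth ≤ k}|. Then N_0 = 3 and N_k = 3 + N_{k-1} + N_{k-1}^2 + N_{k-1}^2 for k ≥ 1 (one summand per function symbol, arity giving the exponent).
N_0 = 3

3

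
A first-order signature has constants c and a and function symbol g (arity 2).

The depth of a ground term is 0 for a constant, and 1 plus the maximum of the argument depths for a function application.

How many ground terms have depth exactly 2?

Let N_k = |{terms of depth ≤ k}|. Then N_0 = 2 and N_k = 2 + N_{k-1}^2 for k ≥ 1 (one summand per function symbol, arity giving the exponent).
N_0 = 2
N_1 = 2 + 2^2 = 6
N_2 = 2 + 6^2 = 38
Terms of depth exactly 2: N_2 − N_1 = 38 − 6 = 32.

32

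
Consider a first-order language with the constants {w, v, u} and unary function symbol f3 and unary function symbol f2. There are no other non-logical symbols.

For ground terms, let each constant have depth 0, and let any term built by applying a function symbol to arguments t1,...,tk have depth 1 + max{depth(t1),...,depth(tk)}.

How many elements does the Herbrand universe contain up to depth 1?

Write N_k for the number of ground terms of depth ≤ k. A term of depth ≤ k is either a constant or a function symbol applied to arguments of depth ≤ k−1, so N_k = 3 + N_{k-1} + N_{k-1}.
N_0 = 3
N_1 = 3 + 3 + 3 = 9

9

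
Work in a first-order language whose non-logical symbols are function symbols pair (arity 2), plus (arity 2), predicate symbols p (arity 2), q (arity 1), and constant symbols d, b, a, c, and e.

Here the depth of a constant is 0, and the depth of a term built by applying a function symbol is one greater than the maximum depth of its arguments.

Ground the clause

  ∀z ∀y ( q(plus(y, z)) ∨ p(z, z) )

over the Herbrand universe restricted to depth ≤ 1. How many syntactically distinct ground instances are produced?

3025

Ground terms of depth ≤ 1:
  If N_k denotes the number of depth-≤k ground terms, the 5 constants give N_0 = 5, and each function symbol of arity r contributes N_{k-1}^r new terms at level k: N_k = 5 + N_{k-1}^2 + N_{k-1}^2.
  N_0 = 5
  N_1 = 5 + 5^2 + 5^2 = 55
So there are 55 ground terms available for substitution.
The body mentions every one of the 2 quantified variables; since ground terms form a free algebra, no two substitutions collapse to the same formula.
Number of ground instances = 55^2 = 3025.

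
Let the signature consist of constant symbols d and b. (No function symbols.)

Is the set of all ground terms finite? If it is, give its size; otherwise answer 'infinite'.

There are no function symbols, so every ground term is one of the 2 constants.
The Herbrand universe is {d, b}, which is finite with 2 elements.

2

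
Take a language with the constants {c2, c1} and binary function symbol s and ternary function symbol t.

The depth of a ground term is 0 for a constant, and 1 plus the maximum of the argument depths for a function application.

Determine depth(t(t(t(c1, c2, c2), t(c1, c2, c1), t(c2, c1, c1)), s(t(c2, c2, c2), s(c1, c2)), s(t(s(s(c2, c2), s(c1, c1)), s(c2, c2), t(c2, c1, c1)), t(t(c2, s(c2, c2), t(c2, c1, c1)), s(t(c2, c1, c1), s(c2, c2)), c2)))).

5

depth(t(c1, c2, c2)) = 1 + max(0, 0, 0) = 1
depth(t(c1, c2, c1)) = 1 + max(0, 0, 0) = 1
depth(t(c2, c1, c1)) = 1 + max(0, 0, 0) = 1
depth(t(t(c1, c2, c2), t(c1, c2, c1), t(c2, c1, c1))) = 1 + max(1, 1, 1) = 2
depth(t(c2, c2, c2)) = 1 + max(0, 0, 0) = 1
depth(s(c1, c2)) = 1 + max(0, 0) = 1
depth(s(t(c2, c2, c2), s(c1, c2))) = 1 + max(1, 1) = 2
depth(s(c2, c2)) = 1 + max(0, 0) = 1
depth(s(c1, c1)) = 1 + max(0, 0) = 1
depth(s(s(c2, c2), s(c1, c1))) = 1 + max(1, 1) = 2
depth(t(s(s(c2, c2), s(c1, c1)), s(c2, c2), t(c2, c1, c1))) = 1 + max(2, 1, 1) = 3
depth(t(c2, s(c2, c2), t(c2, c1, c1))) = 1 + max(0, 1, 1) = 2
depth(s(t(c2, c1, c1), s(c2, c2))) = 1 + max(1, 1) = 2
depth(t(t(c2, s(c2, c2), t(c2, c1, c1)), s(t(c2, c1, c1), s(c2, c2)), c2)) = 1 + max(2, 2, 0) = 3
depth(s(t(s(s(c2, c2), s(c1, c1)), s(c2, c2), t(c2, c1, c1)), t(t(c2, s(c2, c2), t(c2, c1, c1)), s(t(c2, c1, c1), s(c2, c2)), c2))) = 1 + max(3, 3) = 4
depth(t(t(t(c1, c2, c2), t(c1, c2, c1), t(c2, c1, c1)), s(t(c2, c2, c2), s(c1, c2)), s(t(s(s(c2, c2), s(c1, c1)), s(c2, c2), t(c2, c1, c1)), t(t(c2, s(c2, c2), t(c2, c1, c1)), s(t(c2, c1, c1), s(c2, c2)), c2)))) = 1 + max(2, 2, 4) = 5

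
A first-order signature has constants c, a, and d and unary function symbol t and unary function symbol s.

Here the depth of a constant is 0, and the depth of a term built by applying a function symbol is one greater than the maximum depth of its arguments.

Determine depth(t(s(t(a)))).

3

depth(t(a)) = 1 + depth(a) = 1 + 0 = 1
depth(s(t(a))) = 1 + depth(t(a)) = 1 + 1 = 2
depth(t(s(t(a)))) = 1 + depth(s(t(a))) = 1 + 2 = 3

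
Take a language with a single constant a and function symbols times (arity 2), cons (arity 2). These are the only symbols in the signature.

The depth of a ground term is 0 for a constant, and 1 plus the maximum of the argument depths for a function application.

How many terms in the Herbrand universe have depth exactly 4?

1044736

Let N_k = |{terms of depth ≤ k}|. Then N_0 = 1 and N_k = 1 + N_{k-1}^2 + N_{k-1}^2 for k ≥ 1 (one summand per function symbol, arity giving the exponent).
N_0 = 1
N_1 = 1 + 1^2 + 1^2 = 3
N_2 = 1 + 3^2 + 3^2 = 19
N_3 = 1 + 19^2 + 19^2 = 723
N_4 = 1 + 723^2 + 723^2 = 1045459
Terms of depth exactly 4: N_4 − N_3 = 1045459 − 723 = 1044736.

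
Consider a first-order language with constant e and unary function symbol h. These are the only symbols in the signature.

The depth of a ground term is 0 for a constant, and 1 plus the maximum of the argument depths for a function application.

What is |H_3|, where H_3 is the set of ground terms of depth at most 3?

4

Write N_k for the number of ground terms of depth ≤ k. A term of depth ≤ k is either a constant or a function symbol applied to arguments of depth ≤ k−1, so N_k = 1 + N_{k-1}.
N_0 = 1
N_1 = 1 + 1 = 2
N_2 = 1 + 2 = 3
N_3 = 1 + 3 = 4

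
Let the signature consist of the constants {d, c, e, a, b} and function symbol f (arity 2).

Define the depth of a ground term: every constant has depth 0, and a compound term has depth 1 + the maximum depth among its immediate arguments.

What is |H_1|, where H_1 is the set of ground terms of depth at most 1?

Count level by level. With function symbols f/2, the terms of depth ≤ k are the 5 constants together with each function applied to depth-≤(k−1) tuples, so N_k = 5 + N_{k-1}^2.
N_0 = 5
N_1 = 5 + 5^2 = 30

30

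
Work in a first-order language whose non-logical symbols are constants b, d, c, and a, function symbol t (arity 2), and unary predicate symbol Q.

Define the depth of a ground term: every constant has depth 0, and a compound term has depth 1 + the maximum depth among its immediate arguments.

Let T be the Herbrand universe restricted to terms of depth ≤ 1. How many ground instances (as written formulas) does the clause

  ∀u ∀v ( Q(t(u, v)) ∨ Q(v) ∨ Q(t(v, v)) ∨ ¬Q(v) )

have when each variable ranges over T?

400

Ground terms of depth ≤ 1:
  If N_k denotes the number of depth-≤k ground terms, the 4 constants give N_0 = 4, and each function symbol of arity r contributes N_{k-1}^r new terms at level k: N_k = 4 + N_{k-1}^2.
  N_0 = 4
  N_1 = 4 + 4^2 = 20
So there are 20 ground terms available for substitution.
Each of u, v ranges independently over the available ground terms, and distinct assignments produce distinct instances.
Number of ground instances = 20^2 = 400.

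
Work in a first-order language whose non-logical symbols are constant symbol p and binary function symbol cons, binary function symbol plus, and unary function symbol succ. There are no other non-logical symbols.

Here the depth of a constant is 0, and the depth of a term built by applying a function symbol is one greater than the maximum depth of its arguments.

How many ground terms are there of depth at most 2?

Let N_k count ground terms of depth at most k. Each non-constant term of depth ≤ k is some function symbol applied to depth-≤(k−1) arguments, giving N_k = 1 + N_{k-1}^2 + N_{k-1}^2 + N_{k-1}.
N_0 = 1
N_1 = 1 + 1^2 + 1^2 + 1 = 4
N_2 = 1 + 4^2 + 4^2 + 4 = 37

37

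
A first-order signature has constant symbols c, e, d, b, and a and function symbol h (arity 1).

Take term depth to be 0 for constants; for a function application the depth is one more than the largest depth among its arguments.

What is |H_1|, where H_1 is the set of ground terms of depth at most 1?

10

Count level by level. With function symbols h/1, the terms of depth ≤ k are the 5 constants together with each function applied to depth-≤(k−1) tuples, so N_k = 5 + N_{k-1}.
N_0 = 5
N_1 = 5 + 5 = 10
Explicitly: c, e, d, b, a, h(c), h(e), h(d), h(b), h(a).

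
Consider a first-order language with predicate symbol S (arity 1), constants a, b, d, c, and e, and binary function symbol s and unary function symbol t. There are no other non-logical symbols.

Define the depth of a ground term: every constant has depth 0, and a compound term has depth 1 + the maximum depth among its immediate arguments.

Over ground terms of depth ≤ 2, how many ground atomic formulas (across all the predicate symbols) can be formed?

First count ground terms of depth ≤ 2.
Let N_k = |{terms of depth ≤ k}|. Then N_0 = 5 and N_k = 5 + N_{k-1}^2 + N_{k-1} for k ≥ 1 (one summand per function symbol, arity giving the exponent).
N_0 = 5
N_1 = 5 + 5^2 + 5 = 35
N_2 = 5 + 35^2 + 35 = 1265
So |H| = 1265.
For each predicate symbol, the number of ground atoms is |H| raised to its arity; summing:
  S: 1265
Total ground atoms: 1265.

1265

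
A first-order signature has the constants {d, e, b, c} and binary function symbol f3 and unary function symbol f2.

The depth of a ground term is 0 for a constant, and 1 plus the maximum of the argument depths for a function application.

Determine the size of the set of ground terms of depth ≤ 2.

Let N_k count ground terms of depth at most k. Each non-constant term of depth ≤ k is some function symbol applied to depth-≤(k−1) arguments, giving N_k = 4 + N_{k-1}^2 + N_{k-1}.
N_0 = 4
N_1 = 4 + 4^2 + 4 = 24
N_2 = 4 + 24^2 + 24 = 604

604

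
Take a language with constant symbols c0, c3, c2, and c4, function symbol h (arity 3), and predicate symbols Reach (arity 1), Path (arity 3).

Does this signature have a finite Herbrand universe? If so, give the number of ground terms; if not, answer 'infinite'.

The signature has at least one function symbol (h, arity 3) and at least one constant (c0).
Iterating h gives infinitely many distinct ground terms: c0, h(c0, c0, c0), h(h(c0, c0, c0), h(c0, c0, c0), h(c0, c0, c0)), ...
So the Herbrand universe is infinite.

infinite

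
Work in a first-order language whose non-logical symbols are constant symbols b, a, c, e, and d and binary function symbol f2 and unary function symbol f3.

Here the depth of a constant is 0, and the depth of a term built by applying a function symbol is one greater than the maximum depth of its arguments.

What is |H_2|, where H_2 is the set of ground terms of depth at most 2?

1265

Let N_k = |{terms of depth ≤ k}|. Then N_0 = 5 and N_k = 5 + N_{k-1}^2 + N_{k-1} for k ≥ 1 (one summand per function symbol, arity giving the exponent).
N_0 = 5
N_1 = 5 + 5^2 + 5 = 35
N_2 = 5 + 35^2 + 35 = 1265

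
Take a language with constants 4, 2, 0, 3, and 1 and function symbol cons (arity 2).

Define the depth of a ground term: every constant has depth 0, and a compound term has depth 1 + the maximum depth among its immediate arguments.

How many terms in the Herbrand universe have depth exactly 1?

If N_k denotes the number of depth-≤k ground terms, the 5 constants give N_0 = 5, and each function symbol of arity r contributes N_{k-1}^r new terms at level k: N_k = 5 + N_{k-1}^2.
N_0 = 5
N_1 = 5 + 5^2 = 30
Terms of depth exactly 1: N_1 − N_0 = 30 − 5 = 25.

25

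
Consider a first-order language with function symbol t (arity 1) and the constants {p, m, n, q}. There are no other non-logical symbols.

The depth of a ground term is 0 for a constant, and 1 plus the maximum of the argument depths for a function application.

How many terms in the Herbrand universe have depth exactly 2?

Write N_k for the number of ground terms of depth ≤ k. A term of depth ≤ k is either a constant or a function symbol applied to arguments of depth ≤ k−1, so N_k = 4 + N_{k-1}.
N_0 = 4
N_1 = 4 + 4 = 8
N_2 = 4 + 8 = 12
Terms of depth exactly 2: N_2 − N_1 = 12 − 8 = 4.

4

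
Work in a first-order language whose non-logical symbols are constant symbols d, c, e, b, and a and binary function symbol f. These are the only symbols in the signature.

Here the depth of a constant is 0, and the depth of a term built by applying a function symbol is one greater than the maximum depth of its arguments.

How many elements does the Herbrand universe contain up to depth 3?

819030

Write N_k for the number of ground terms of depth ≤ k. A term of depth ≤ k is either a constant or a function symbol applied to arguments of depth ≤ k−1, so N_k = 5 + N_{k-1}^2.
N_0 = 5
N_1 = 5 + 5^2 = 30
N_2 = 5 + 30^2 = 905
N_3 = 5 + 905^2 = 819030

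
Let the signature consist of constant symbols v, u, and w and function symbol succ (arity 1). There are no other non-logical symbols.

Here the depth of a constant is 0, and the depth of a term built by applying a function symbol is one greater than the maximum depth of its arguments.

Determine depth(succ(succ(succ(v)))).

depth(succ(v)) = 1 + depth(v) = 1 + 0 = 1
depth(succ(succ(v))) = 1 + depth(succ(v)) = 1 + 1 = 2
depth(succ(succ(succ(v)))) = 1 + depth(succ(succ(v))) = 1 + 2 = 3

3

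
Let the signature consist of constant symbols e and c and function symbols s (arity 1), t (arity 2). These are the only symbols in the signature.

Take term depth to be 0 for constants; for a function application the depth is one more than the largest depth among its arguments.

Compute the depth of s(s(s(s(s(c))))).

depth(s(c)) = 1 + depth(c) = 1 + 0 = 1
depth(s(s(c))) = 1 + depth(s(c)) = 1 + 1 = 2
depth(s(s(s(c)))) = 1 + depth(s(s(c))) = 1 + 2 = 3
depth(s(s(s(s(c))))) = 1 + depth(s(s(s(c)))) = 1 + 3 = 4
depth(s(s(s(s(s(c)))))) = 1 + depth(s(s(s(s(c))))) = 1 + 4 = 5

5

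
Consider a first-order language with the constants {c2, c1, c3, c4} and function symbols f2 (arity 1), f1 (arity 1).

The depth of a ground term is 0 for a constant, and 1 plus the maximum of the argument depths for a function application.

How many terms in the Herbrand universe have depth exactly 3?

Count level by level. With function symbols f2/1, f1/1, the terms of depth ≤ k are the 4 constants together with each function applied to depth-≤(k−1) tuples, so N_k = 4 + N_{k-1} + N_{k-1}.
N_0 = 4
N_1 = 4 + 4 + 4 = 12
N_2 = 4 + 12 + 12 = 28
N_3 = 4 + 28 + 28 = 60
Terms of depth exactly 3: N_3 − N_2 = 60 − 28 = 32.

32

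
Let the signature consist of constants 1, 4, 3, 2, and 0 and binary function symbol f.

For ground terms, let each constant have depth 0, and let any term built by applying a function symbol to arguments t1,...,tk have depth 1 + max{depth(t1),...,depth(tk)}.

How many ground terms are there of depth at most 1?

Let N_k count ground terms of depth at most k. Each non-constant term of depth ≤ k is some function symbol applied to depth-≤(k−1) arguments, giving N_k = 5 + N_{k-1}^2.
N_0 = 5
N_1 = 5 + 5^2 = 30

30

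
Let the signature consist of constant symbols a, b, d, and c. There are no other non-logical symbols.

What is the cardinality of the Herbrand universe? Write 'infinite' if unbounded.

There are no function symbols, so every ground term is one of the 4 constants.
The Herbrand universe is {a, b, d, c}, which is finite with 4 elements.

4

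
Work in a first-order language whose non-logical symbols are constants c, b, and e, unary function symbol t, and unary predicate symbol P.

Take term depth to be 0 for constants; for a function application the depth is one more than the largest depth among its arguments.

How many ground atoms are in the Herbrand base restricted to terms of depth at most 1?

First count ground terms of depth ≤ 1.
If N_k denotes the number of depth-≤k ground terms, the 3 constants give N_0 = 3, and each function symbol of arity r contributes N_{k-1}^r new terms at level k: N_k = 3 + N_{k-1}.
N_0 = 3
N_1 = 3 + 3 = 6
So |H| = 6.
For each predicate symbol, the number of ground atoms is |H| raised to its arity; summing:
  P: 6
Total ground atoms: 6.

6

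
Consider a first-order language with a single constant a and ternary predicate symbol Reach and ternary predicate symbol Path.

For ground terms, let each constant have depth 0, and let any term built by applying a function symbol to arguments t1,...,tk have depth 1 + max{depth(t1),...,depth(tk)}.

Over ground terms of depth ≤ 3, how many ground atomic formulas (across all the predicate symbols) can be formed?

First count ground terms of depth ≤ 3.
With no function symbols every ground term is a constant, so there is exactly 1 ground term at every depth bound.
N_0 = 1
N_1 = 1
N_2 = 1
N_3 = 1
So |H| = 1.
A ground atom is a predicate applied to a tuple of terms from H, so the count is the sum over predicates of |H|^arity:
  Reach: 1^3 = 1;  Path: 1^3 = 1
Total ground atoms: 1 + 1 = 2.

2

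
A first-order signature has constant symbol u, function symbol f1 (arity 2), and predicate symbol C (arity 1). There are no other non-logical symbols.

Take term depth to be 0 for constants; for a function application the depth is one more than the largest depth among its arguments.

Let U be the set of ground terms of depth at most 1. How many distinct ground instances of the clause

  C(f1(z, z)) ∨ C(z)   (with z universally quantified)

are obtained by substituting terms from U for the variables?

2

Ground terms of depth ≤ 1:
  Let N_k = |{terms of depth ≤ k}|. Then N_0 = 1 and N_k = 1 + N_{k-1}^2 for k ≥ 1 (one summand per function symbol, arity giving the exponent).
  N_0 = 1
  N_1 = 1 + 1^2 = 2
  Explicitly: u, f1(u, u).
So there are 2 ground terms available for substitution.
There is 1 variable to instantiate (z),  occurring in at least one literal, so different choices give different ground instances.
Number of ground instances = 2.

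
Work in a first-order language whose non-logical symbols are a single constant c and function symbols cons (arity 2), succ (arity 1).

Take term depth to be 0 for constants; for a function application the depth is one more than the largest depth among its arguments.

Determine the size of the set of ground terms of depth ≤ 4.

33673

Let N_k count ground terms of depth at most k. Each non-constant term of depth ≤ k is some function symbol applied to depth-≤(k−1) arguments, giving N_k = 1 + N_{k-1}^2 + N_{k-1}.
N_0 = 1
N_1 = 1 + 1^2 + 1 = 3
N_2 = 1 + 3^2 + 3 = 13
N_3 = 1 + 13^2 + 13 = 183
N_4 = 1 + 183^2 + 183 = 33673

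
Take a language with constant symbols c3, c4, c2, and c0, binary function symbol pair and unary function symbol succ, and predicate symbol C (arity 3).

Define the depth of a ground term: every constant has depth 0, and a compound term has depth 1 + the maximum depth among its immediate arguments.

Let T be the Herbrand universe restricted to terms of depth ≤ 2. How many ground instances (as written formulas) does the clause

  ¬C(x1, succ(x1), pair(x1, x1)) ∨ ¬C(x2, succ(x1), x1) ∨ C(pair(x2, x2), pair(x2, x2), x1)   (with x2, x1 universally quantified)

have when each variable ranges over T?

Ground terms of depth ≤ 2:
  Let N_k count ground terms of depth at most k. Each non-constant term of depth ≤ k is some function symbol applied to depth-≤(k−1) arguments, giving N_k = 4 + N_{k-1}^2 + N_{k-1}.
  N_0 = 4
  N_1 = 4 + 4^2 + 4 = 24
  N_2 = 4 + 24^2 + 24 = 604
So there are 604 ground terms available for substitution.
There are 2 variables to instantiate (x2, x1), each occurring in at least one literal, so different choices give different ground instances.
Number of ground instances = 604^2 = 364816.

364816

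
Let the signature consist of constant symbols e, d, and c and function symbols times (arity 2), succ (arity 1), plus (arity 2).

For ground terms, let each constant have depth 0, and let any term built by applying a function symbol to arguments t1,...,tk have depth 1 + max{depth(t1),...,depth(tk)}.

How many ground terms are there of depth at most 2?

1179

Write N_k for the number of ground terms of depth ≤ k. A term of depth ≤ k is either a constant or a function symbol applied to arguments of depth ≤ k−1, so N_k = 3 + N_{k-1}^2 + N_{k-1} + N_{k-1}^2.
N_0 = 3
N_1 = 3 + 3^2 + 3 + 3^2 = 24
N_2 = 3 + 24^2 + 24 + 24^2 = 1179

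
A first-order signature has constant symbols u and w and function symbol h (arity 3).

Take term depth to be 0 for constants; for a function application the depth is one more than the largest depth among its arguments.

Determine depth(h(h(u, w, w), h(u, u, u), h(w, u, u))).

2

depth(h(u, w, w)) = 1 + max(0, 0, 0) = 1
depth(h(u, u, u)) = 1 + max(0, 0, 0) = 1
depth(h(w, u, u)) = 1 + max(0, 0, 0) = 1
depth(h(h(u, w, w), h(u, u, u), h(w, u, u))) = 1 + max(1, 1, 1) = 2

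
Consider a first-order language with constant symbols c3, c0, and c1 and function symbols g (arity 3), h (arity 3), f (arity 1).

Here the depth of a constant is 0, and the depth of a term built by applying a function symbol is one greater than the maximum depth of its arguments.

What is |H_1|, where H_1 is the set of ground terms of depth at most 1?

If N_k denotes the number of depth-≤k ground terms, the 3 constants give N_0 = 3, and each function symbol of arity r contributes N_{k-1}^r new terms at level k: N_k = 3 + N_{k-1}^3 + N_{k-1}^3 + N_{k-1}.
N_0 = 3
N_1 = 3 + 3^3 + 3^3 + 3 = 60

60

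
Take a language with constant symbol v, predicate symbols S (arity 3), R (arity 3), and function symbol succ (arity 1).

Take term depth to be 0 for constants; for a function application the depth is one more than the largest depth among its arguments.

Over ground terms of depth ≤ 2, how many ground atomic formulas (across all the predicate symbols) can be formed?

First count ground terms of depth ≤ 2.
Write N_k for the number of ground terms of depth ≤ k. A term of depth ≤ k is either a constant or a function symbol applied to arguments of depth ≤ k−1, so N_k = 1 + N_{k-1}.
N_0 = 1
N_1 = 1 + 1 = 2
N_2 = 1 + 2 = 3
So |H| = 3.
For each predicate symbol, the number of ground atoms is |H| raised to its arity; summing:
  S: 3^3 = 27;  R: 3^3 = 27
Total ground atoms: 27 + 27 = 54.

54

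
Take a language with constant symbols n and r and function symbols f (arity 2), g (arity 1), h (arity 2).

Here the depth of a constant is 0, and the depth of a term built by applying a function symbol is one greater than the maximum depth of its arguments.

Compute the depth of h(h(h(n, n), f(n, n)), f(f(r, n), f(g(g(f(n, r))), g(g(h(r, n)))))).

depth(h(n, n)) = 1 + max(0, 0) = 1
depth(f(n, n)) = 1 + max(0, 0) = 1
depth(h(h(n, n), f(n, n))) = 1 + max(1, 1) = 2
depth(f(r, n)) = 1 + max(0, 0) = 1
depth(f(n, r)) = 1 + max(0, 0) = 1
depth(g(f(n, r))) = 1 + depth(f(n, r)) = 1 + 1 = 2
depth(g(g(f(n, r)))) = 1 + depth(g(f(n, r))) = 1 + 2 = 3
depth(h(r, n)) = 1 + max(0, 0) = 1
depth(g(h(r, n))) = 1 + depth(h(r, n)) = 1 + 1 = 2
depth(g(g(h(r, n)))) = 1 + depth(g(h(r, n))) = 1 + 2 = 3
depth(f(g(g(f(n, r))), g(g(h(r, n))))) = 1 + max(3, 3) = 4
depth(f(f(r, n), f(g(g(f(n, r))), g(g(h(r, n)))))) = 1 + max(1, 4) = 5
depth(h(h(h(n, n), f(n, n)), f(f(r, n), f(g(g(f(n, r))), g(g(h(r, n))))))) = 1 + max(2, 5) = 6

6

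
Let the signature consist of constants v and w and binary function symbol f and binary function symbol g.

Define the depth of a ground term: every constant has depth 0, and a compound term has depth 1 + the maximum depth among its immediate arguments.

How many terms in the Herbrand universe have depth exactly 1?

Let N_k count ground terms of depth at most k. Each non-constant term of depth ≤ k is some function symbol applied to depth-≤(k−1) arguments, giving N_k = 2 + N_{k-1}^2 + N_{k-1}^2.
N_0 = 2
N_1 = 2 + 2^2 + 2^2 = 10
Terms of depth exactly 1: N_1 − N_0 = 10 − 2 = 8.

8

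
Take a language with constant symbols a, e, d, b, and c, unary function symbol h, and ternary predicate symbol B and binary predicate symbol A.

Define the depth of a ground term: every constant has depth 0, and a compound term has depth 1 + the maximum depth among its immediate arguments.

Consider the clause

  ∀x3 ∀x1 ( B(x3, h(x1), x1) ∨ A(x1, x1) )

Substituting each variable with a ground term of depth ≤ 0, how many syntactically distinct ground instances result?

25

Ground terms of depth ≤ 0:
  Let N_k = |{terms of depth ≤ k}|. Then N_0 = 5 and N_k = 5 + N_{k-1} for k ≥ 1 (one summand per function symbol, arity giving the exponent).
  N_0 = 5
So there are 5 ground terms available for substitution.
The body mentions every one of the 2 quantified variables; since ground terms form a free algebra, no two substitutions collapse to the same formula.
Number of ground instances = 5^2 = 25.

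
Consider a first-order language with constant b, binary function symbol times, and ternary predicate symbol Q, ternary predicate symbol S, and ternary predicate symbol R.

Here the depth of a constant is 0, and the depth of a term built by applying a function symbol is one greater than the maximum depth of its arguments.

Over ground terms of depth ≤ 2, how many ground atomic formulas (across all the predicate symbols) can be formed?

First count ground terms of depth ≤ 2.
Let N_k = |{terms of depth ≤ k}|. Then N_0 = 1 and N_k = 1 + N_{k-1}^2 for k ≥ 1 (one summand per function symbol, arity giving the exponent).
N_0 = 1
N_1 = 1 + 1^2 = 2
N_2 = 1 + 2^2 = 5
Explicitly: b, times(b, b), times(b, times(b, b)), times(times(b, b), b), times(times(b, b), times(b, b)).
So |H| = 5.
A ground atom is a predicate applied to a tuple of terms from H, so the count is the sum over predicates of |H|^arity:
  Q: 5^3 = 125;  S: 5^3 = 125;  R: 5^3 = 125
Total ground atoms: 125 + 125 + 125 = 375.

375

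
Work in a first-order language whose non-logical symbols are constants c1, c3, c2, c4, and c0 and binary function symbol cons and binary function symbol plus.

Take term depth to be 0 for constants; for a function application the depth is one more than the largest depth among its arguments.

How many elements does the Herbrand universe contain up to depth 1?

Let N_k = |{terms of depth ≤ k}|. Then N_0 = 5 and N_k = 5 + N_{k-1}^2 + N_{k-1}^2 for k ≥ 1 (one summand per function symbol, arity giving the exponent).
N_0 = 5
N_1 = 5 + 5^2 + 5^2 = 55

55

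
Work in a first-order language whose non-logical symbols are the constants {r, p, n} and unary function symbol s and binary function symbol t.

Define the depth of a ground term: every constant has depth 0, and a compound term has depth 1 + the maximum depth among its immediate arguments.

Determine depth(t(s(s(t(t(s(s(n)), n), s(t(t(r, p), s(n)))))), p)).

7

depth(s(n)) = 1 + depth(n) = 1 + 0 = 1
depth(s(s(n))) = 1 + depth(s(n)) = 1 + 1 = 2
depth(t(s(s(n)), n)) = 1 + max(2, 0) = 3
depth(t(r, p)) = 1 + max(0, 0) = 1
depth(t(t(r, p), s(n))) = 1 + max(1, 1) = 2
depth(s(t(t(r, p), s(n)))) = 1 + depth(t(t(r, p), s(n))) = 1 + 2 = 3
depth(t(t(s(s(n)), n), s(t(t(r, p), s(n))))) = 1 + max(3, 3) = 4
depth(s(t(t(s(s(n)), n), s(t(t(r, p), s(n)))))) = 1 + depth(t(t(s(s(n)), n), s(t(t(r, p), s(n))))) = 1 + 4 = 5
depth(s(s(t(t(s(s(n)), n), s(t(t(r, p), s(n))))))) = 1 + depth(s(t(t(s(s(n)), n), s(t(t(r, p), s(n)))))) = 1 + 5 = 6
depth(t(s(s(t(t(s(s(n)), n), s(t(t(r, p), s(n)))))), p)) = 1 + max(6, 0) = 7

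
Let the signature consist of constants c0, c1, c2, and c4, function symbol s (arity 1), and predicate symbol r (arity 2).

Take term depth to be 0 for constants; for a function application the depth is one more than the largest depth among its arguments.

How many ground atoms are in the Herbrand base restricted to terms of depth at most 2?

First count ground terms of depth ≤ 2.
Let N_k = |{terms of depth ≤ k}|. Then N_0 = 4 and N_k = 4 + N_{k-1} for k ≥ 1 (one summand per function symbol, arity giving the exponent).
N_0 = 4
N_1 = 4 + 4 = 8
N_2 = 4 + 8 = 12
Explicitly: c0, c1, c2, c4, s(c0), s(c1), s(c2), s(c4), s(s(c0)), s(s(c1)), s(s(c2)), s(s(c4)).
So |H| = 12.
Ground atoms are formed by filling each argument slot of a predicate with a term from H, so an r-ary predicate gives |H|^r atoms:
  r: 12^2 = 144
Total ground atoms: 144.

144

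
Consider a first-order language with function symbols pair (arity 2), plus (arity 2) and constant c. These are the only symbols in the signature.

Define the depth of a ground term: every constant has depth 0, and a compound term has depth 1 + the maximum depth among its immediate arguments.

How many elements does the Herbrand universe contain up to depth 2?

Let N_k count ground terms of depth at most k. Each non-constant term of depth ≤ k is some function symbol applied to depth-≤(k−1) arguments, giving N_k = 1 + N_{k-1}^2 + N_{k-1}^2.
N_0 = 1
N_1 = 1 + 1^2 + 1^2 = 3
N_2 = 1 + 3^2 + 3^2 = 19

19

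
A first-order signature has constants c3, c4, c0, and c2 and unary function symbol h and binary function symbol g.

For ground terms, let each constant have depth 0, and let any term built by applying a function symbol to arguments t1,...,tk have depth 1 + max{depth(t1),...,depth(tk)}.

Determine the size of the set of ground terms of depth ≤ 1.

24

If N_k denotes the number of depth-≤k ground terms, the 4 constants give N_0 = 4, and each function symbol of arity r contributes N_{k-1}^r new terms at level k: N_k = 4 + N_{k-1} + N_{k-1}^2.
N_0 = 4
N_1 = 4 + 4 + 4^2 = 24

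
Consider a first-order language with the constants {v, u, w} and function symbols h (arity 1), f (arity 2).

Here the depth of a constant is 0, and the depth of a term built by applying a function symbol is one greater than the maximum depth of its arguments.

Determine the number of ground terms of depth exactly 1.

12

Let N_k count ground terms of depth at most k. Each non-constant term of depth ≤ k is some function symbol applied to depth-≤(k−1) arguments, giving N_k = 3 + N_{k-1} + N_{k-1}^2.
N_0 = 3
N_1 = 3 + 3 + 3^2 = 15
Terms of depth exactly 1: N_1 − N_0 = 15 − 3 = 12.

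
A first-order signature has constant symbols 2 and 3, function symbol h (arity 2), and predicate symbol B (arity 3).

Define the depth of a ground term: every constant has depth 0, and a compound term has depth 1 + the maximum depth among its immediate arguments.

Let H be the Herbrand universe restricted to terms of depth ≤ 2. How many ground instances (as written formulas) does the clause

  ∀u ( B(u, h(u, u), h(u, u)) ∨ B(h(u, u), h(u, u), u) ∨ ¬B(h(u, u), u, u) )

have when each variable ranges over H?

38

Ground terms of depth ≤ 2:
  If N_k denotes the number of depth-≤k ground terms, the 2 constants give N_0 = 2, and each function symbol of arity r contributes N_{k-1}^r new terms at level k: N_k = 2 + N_{k-1}^2.
  N_0 = 2
  N_1 = 2 + 2^2 = 6
  N_2 = 2 + 6^2 = 38
So there are 38 ground terms available for substitution.
The clause has 1 distinct variable (u), which appears in the body. In the free term algebra distinct substitutions yield syntactically distinct ground instances.
Number of ground instances = 38.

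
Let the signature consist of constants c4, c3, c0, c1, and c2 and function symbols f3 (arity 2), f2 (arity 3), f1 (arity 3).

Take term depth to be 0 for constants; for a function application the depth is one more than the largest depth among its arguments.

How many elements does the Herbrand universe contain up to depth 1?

280

Let N_k count ground terms of depth at most k. Each non-constant term of depth ≤ k is some function symbol applied to depth-≤(k−1) arguments, giving N_k = 5 + N_{k-1}^2 + N_{k-1}^3 + N_{k-1}^3.
N_0 = 5
N_1 = 5 + 5^2 + 5^3 + 5^3 = 280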